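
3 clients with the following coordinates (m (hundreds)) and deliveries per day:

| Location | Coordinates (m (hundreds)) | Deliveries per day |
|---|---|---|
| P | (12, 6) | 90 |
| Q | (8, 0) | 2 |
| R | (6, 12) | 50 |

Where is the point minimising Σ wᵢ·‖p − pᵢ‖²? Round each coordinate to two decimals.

The minimiser of Σwᵢ‖p−pᵢ‖² is the weighted centroid p* = (Σwᵢpᵢ)/(Σwᵢ).
Σwᵢ = 142.
Σwᵢxᵢ = 90·12 + 2·8 + 50·6 = 1396.
Σwᵢyᵢ = 90·6 + 2·0 + 50·12 = 1140.
x* = 1396/142 = 9.83, y* = 1140/142 = 8.03.

(9.83, 8.03)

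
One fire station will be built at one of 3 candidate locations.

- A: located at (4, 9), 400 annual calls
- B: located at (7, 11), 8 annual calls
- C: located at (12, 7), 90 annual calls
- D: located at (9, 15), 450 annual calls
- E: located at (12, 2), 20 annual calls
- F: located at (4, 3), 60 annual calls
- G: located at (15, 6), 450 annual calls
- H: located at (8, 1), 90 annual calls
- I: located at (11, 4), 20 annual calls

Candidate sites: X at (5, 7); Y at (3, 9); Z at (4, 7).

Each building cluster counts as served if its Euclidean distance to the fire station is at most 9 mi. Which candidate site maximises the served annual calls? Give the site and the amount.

Coverage radius r = 9 mi; a point is covered iff (Δx)²+(Δy)² ≤ 9² = 81.
  X (5, 7): covers {A, B, C, D, E, F, H, I} → 1138
  Y (3, 9): covers {A, B, D, F} → 918
  Z (4, 7): covers {A, B, C, F, H, I} → 668
Maximum coverage at X: 1138 annual calls.

X, covering 1138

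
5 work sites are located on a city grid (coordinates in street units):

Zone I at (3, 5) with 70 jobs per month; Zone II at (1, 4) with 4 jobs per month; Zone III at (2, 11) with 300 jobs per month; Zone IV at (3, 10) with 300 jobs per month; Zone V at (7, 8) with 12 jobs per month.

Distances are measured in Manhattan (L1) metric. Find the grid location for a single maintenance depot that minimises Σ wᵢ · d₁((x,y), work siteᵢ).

(3, 10)

Manhattan distance separates: Σwᵢ(|x−xᵢ|+|y−yᵢ|) = Σwᵢ|x−xᵢ| + Σwᵢ|y−yᵢ|, so x and y are optimised independently as 1-D weighted medians.
Total weight W = 686; half = 343.
x-coordinate, sorted with cumulative weight:
  x=1 (Zone II, w=4) cum 4
  x=2 (Zone III, w=300) cum 304
  x=3 (Zone I, w=70) cum 374  ← median
  x=3 (Zone IV, w=300) cum 674
  x=7 (Zone V, w=12) cum 686
⇒ x* = 3
y-coordinate, sorted with cumulative weight:
  y=4 (Zone II, w=4) cum 4
  y=5 (Zone I, w=70) cum 74
  y=8 (Zone V, w=12) cum 86
  y=10 (Zone IV, w=300) cum 386  ← median
  y=11 (Zone III, w=300) cum 686
⇒ y* = 10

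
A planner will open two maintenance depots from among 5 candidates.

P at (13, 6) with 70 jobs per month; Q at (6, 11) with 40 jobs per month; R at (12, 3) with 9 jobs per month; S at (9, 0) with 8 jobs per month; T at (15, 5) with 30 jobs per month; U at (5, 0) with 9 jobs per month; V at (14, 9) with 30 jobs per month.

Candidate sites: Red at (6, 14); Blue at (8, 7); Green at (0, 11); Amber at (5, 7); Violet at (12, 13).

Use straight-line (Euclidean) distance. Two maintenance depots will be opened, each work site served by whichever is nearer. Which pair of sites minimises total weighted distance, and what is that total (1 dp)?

{Red, Blue}, total 1061.1

Evaluate every pair (each demand assigned to the nearer of the two):
  {Red, Blue}: total = 1061.1
  {Blue, Violet}: total = 1064.4
  {Blue, Amber}: total = 1100.5
  {Blue, Green}: total = 1120.0
  {Amber, Violet}: total = 1250.4
  {Red, Violet}: total = 1328.5
  {Green, Violet}: total = 1430.9
  {Red, Amber}: total = 1466.9
  {Green, Amber}: total = 1511.9
  {Red, Green}: total = 1864.2
Best pair: {Red, Blue} with total 1061.1.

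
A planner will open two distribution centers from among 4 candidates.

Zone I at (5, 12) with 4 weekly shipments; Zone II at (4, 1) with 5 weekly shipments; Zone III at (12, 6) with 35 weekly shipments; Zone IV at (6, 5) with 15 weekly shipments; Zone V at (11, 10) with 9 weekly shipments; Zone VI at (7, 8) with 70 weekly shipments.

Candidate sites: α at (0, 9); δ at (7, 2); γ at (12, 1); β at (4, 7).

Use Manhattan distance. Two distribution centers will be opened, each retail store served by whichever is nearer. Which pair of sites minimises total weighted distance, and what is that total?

Evaluate every pair (each demand assigned to the nearer of the two):
  {γ, β}: total = 659
  {δ, β}: total = 789
  {α, β}: total = 799
  {δ, γ}: total = 813
  {α, δ}: total = 955
  {α, γ}: total = 1047
Best pair: {γ, β} with total 659.

{γ, β}, total 659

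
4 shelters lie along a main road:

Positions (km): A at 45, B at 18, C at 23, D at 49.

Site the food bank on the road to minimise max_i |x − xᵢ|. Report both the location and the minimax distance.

location 33.5, max distance 15.5

The 1-center on a line is the midpoint of the two extreme points: leftmost at 18, rightmost at 49.
Optimal location = (18 + 49)/2 = 33.5; maximum distance = (49 − 18)/2 = 15.5.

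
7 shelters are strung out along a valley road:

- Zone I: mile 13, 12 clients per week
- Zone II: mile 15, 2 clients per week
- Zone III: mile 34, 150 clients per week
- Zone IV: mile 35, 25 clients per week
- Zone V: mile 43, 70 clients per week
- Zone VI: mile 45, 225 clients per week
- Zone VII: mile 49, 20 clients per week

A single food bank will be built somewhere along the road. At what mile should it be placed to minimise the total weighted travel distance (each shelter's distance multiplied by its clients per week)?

x = 43

For a sum of weighted absolute distances on a line, the optimum is the weighted median (not the mean). Total weight W = 504; half-weight = 252.
Sort by position and accumulate weight:
  mile 13 (Zone I, w=12) → cum 12
  mile 15 (Zone II, w=2) → cum 14
  mile 34 (Zone III, w=150) → cum 164
  mile 35 (Zone IV, w=25) → cum 189
  mile 43 (Zone V, w=70) → cum 259  ≥ 252 → median here
  mile 45 (Zone VI, w=225) → cum 484
  mile 49 (Zone VII, w=20) → cum 504
Optimal location: mile 43.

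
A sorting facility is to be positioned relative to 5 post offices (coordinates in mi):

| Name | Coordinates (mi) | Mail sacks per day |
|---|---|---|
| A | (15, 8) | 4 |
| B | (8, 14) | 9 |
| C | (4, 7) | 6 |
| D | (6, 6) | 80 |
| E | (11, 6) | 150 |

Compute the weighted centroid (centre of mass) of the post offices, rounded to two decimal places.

(9.18, 6.35)

The minimiser of Σwᵢ‖p−pᵢ‖² is the weighted centroid p* = (Σwᵢpᵢ)/(Σwᵢ).
Σwᵢ = 249.
Σwᵢxᵢ = 4·15 + 9·8 + 6·4 + 80·6 + 150·11 = 2286.
Σwᵢyᵢ = 4·8 + 9·14 + 6·7 + 80·6 + 150·6 = 1580.
x* = 2286/249 = 9.18, y* = 1580/249 = 6.35.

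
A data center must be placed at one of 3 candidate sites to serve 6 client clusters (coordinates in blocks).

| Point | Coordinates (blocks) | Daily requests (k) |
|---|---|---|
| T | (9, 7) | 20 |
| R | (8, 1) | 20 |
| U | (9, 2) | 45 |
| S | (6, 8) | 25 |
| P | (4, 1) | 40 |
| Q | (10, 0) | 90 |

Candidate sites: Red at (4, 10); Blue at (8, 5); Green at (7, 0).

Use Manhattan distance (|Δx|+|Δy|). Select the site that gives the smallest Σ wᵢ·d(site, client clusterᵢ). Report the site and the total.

Total weighted distance at each candidate:
  Red (4, 10): total = 2905
  Blue (8, 5): total = 1395
  Green (7, 0): total = 1055
Minimum is at Green with total 1055 blocks.

Green, total 1055 blocks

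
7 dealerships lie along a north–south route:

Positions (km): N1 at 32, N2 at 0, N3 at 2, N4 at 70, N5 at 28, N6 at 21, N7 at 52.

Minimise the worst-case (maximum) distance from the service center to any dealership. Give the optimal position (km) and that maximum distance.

location 35, max distance 35

The 1-center on a line is the midpoint of the two extreme points: leftmost at 0, rightmost at 70.
Optimal location = (0 + 70)/2 = 35; maximum distance = (70 − 0)/2 = 35.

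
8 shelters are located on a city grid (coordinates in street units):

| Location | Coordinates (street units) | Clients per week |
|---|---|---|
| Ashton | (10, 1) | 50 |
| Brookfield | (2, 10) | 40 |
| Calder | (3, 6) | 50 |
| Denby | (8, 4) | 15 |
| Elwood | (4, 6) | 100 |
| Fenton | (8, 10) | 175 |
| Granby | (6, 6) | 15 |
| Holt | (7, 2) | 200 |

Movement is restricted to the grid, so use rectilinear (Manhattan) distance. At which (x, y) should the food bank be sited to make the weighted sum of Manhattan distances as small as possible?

Manhattan distance separates: Σwᵢ(|x−xᵢ|+|y−yᵢ|) = Σwᵢ|x−xᵢ| + Σwᵢ|y−yᵢ|, so x and y are optimised independently as 1-D weighted medians.
Total weight W = 645; half = 322.5.
x-coordinate, sorted with cumulative weight:
  x=2 (Brookfield, w=40) cum 40
  x=3 (Calder, w=50) cum 90
  x=4 (Elwood, w=100) cum 190
  x=6 (Granby, w=15) cum 205
  x=7 (Holt, w=200) cum 405  ← median
  x=8 (Denby, w=15) cum 420
  x=8 (Fenton, w=175) cum 595
  x=10 (Ashton, w=50) cum 645
⇒ x* = 7
y-coordinate, sorted with cumulative weight:
  y=1 (Ashton, w=50) cum 50
  y=2 (Holt, w=200) cum 250
  y=4 (Denby, w=15) cum 265
  y=6 (Calder, w=50) cum 315
  y=6 (Elwood, w=100) cum 415  ← median
  y=6 (Granby, w=15) cum 430
  y=10 (Brookfield, w=40) cum 470
  y=10 (Fenton, w=175) cum 645
⇒ y* = 6

(7, 6)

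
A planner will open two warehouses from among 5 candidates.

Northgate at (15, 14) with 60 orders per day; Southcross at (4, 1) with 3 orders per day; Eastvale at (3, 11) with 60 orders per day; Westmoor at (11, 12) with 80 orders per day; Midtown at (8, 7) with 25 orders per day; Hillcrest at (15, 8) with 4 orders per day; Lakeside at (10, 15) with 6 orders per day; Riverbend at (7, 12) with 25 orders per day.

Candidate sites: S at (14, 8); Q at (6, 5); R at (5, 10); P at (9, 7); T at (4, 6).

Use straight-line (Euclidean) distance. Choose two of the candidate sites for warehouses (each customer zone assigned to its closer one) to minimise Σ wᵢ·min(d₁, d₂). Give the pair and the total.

{S, R}, total 1149.5

Evaluate every pair (each demand assigned to the nearer of the two):
  {S, R}: total = 1149.5
  {R, P}: total = 1304.0
  {S, T}: total = 1409.1
  {S, P}: total = 1433.1
  {S, Q}: total = 1480.7
  {Q, R}: total = 1521.6
  {P, T}: total = 1537.3
  {R, T}: total = 1558.4
  {Q, P}: total = 1632.2
  {Q, T}: total = 2112.2
Best pair: {S, R} with total 1149.5.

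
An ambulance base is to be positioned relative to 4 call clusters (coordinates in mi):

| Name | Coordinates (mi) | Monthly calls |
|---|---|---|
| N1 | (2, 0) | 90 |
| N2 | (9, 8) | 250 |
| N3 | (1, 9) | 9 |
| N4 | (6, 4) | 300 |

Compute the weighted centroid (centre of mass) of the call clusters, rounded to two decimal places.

The minimiser of Σwᵢ‖p−pᵢ‖² is the weighted centroid p* = (Σwᵢpᵢ)/(Σwᵢ).
Σwᵢ = 649.
Σwᵢxᵢ = 90·2 + 250·9 + 9·1 + 300·6 = 4239.
Σwᵢyᵢ = 90·0 + 250·8 + 9·9 + 300·4 = 3281.
x* = 4239/649 = 6.53, y* = 3281/649 = 5.06.

(6.53, 5.06)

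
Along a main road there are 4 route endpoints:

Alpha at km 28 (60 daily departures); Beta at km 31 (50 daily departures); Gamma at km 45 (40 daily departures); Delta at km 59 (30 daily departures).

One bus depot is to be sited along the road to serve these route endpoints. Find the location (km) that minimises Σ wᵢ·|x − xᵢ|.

For a sum of weighted absolute distances on a line, the optimum is the weighted median (not the mean). Total weight W = 180; half-weight = 90.
Sort by position and accumulate weight:
  km 28 (Alpha, w=60) → cum 60
  km 31 (Beta, w=50) → cum 110  ≥ 90 → median here
  km 45 (Gamma, w=40) → cum 150
  km 59 (Delta, w=30) → cum 180
Optimal location: km 31.

x = 31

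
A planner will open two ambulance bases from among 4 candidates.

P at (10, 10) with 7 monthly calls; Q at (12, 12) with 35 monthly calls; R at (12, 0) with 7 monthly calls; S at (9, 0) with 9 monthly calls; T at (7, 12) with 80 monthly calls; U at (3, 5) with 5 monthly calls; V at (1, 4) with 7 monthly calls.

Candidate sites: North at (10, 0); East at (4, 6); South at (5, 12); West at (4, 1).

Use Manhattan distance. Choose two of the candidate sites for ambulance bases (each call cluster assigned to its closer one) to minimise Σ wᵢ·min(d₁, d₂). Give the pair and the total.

Evaluate every pair (each demand assigned to the nearer of the two):
  {North, South}: total = 606
  {South, West}: total = 638
  {East, South}: total = 696
  {North, East}: total = 1348
  {East, West}: total = 1442
  {North, West}: total = 1770
Best pair: {North, South} with total 606.

{North, South}, total 606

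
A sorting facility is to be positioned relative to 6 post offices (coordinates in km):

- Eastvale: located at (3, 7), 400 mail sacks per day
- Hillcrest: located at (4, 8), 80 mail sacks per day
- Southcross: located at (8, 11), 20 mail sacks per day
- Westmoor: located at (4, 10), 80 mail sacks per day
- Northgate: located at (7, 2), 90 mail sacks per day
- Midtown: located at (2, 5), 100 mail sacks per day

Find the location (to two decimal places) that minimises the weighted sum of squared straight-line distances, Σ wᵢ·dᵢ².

(3.68, 6.68)

The minimiser of Σwᵢ‖p−pᵢ‖² is the weighted centroid p* = (Σwᵢpᵢ)/(Σwᵢ).
Σwᵢ = 770.
Σwᵢxᵢ = 400·3 + 80·4 + 20·8 + 80·4 + 90·7 + 100·2 = 2830.
Σwᵢyᵢ = 400·7 + 80·8 + 20·11 + 80·10 + 90·2 + 100·5 = 5140.
x* = 2830/770 = 3.68, y* = 5140/770 = 6.68.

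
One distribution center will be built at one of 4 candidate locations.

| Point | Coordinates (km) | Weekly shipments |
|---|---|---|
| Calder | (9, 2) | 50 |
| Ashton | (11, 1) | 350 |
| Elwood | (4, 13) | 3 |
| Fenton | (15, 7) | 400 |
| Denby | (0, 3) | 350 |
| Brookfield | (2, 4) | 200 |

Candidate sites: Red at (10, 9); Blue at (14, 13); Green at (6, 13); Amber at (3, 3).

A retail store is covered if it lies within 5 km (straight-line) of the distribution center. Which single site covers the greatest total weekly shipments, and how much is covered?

Coverage radius r = 5 km; a point is covered iff (Δx)²+(Δy)² ≤ 5² = 25.
  Red (10, 9): covers {none} → 0
  Blue (14, 13): covers {none} → 0
  Green (6, 13): covers {Elwood} → 3
  Amber (3, 3): covers {Denby, Brookfield} → 550
Maximum coverage at Amber: 550 weekly shipments.

Amber, covering 550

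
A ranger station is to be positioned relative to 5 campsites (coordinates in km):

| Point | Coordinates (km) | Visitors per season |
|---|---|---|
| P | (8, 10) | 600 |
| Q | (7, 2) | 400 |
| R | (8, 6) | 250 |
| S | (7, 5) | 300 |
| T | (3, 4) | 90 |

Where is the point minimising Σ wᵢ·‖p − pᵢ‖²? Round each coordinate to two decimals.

(7.30, 6.20)

The minimiser of Σwᵢ‖p−pᵢ‖² is the weighted centroid p* = (Σwᵢpᵢ)/(Σwᵢ).
Σwᵢ = 1640.
Σwᵢxᵢ = 600·8 + 400·7 + 250·8 + 300·7 + 90·3 = 11970.
Σwᵢyᵢ = 600·10 + 400·2 + 250·6 + 300·5 + 90·4 = 10160.
x* = 11970/1640 = 7.30, y* = 10160/1640 = 6.20.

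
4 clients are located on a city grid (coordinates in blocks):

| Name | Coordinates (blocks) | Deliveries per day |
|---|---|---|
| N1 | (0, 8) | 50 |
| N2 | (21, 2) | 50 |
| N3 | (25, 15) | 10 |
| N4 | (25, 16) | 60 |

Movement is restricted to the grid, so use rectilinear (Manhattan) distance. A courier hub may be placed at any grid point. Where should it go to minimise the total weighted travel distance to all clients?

(21, 8)

Manhattan distance separates: Σwᵢ(|x−xᵢ|+|y−yᵢ|) = Σwᵢ|x−xᵢ| + Σwᵢ|y−yᵢ|, so x and y are optimised independently as 1-D weighted medians.
Total weight W = 170; half = 85.
x-coordinate, sorted with cumulative weight:
  x=0 (N1, w=50) cum 50
  x=21 (N2, w=50) cum 100  ← median
  x=25 (N3, w=10) cum 110
  x=25 (N4, w=60) cum 170
⇒ x* = 21
y-coordinate, sorted with cumulative weight:
  y=2 (N2, w=50) cum 50
  y=8 (N1, w=50) cum 100  ← median
  y=15 (N3, w=10) cum 110
  y=16 (N4, w=60) cum 170
⇒ y* = 8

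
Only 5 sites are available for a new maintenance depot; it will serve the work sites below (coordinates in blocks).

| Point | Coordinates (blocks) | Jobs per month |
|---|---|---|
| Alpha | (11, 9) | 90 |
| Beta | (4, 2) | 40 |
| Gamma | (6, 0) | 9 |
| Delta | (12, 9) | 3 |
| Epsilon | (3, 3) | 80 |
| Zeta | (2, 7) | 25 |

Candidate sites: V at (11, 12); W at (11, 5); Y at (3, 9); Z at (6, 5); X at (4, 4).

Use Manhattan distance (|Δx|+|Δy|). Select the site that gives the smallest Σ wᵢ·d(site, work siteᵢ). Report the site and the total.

X, total 1538 blocks

Total weighted distance at each candidate:
  V (11, 12): total = 2825
  W (11, 5): total = 1940
  Y (3, 9): total = 1730
  Z (6, 5): total = 1635
  X (4, 4): total = 1538
Minimum is at X with total 1538 blocks.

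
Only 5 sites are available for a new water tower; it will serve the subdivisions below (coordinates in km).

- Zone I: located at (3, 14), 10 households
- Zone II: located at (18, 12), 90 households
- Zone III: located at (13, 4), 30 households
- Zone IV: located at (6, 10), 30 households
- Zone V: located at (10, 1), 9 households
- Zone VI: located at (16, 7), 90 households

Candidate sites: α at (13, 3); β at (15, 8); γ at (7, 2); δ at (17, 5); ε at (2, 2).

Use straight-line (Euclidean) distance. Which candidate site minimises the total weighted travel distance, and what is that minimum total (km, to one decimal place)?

β, total 1199.6 km

Total weighted distance at each candidate:
  α (13, 3): total = 1884.7
  β (15, 8): total = 1199.6
  γ (7, 2): total = 2851.1
  δ (17, 5): total = 1562.8
  ε (2, 2): total = 3832.8
Minimum is at β with total 1199.6 km.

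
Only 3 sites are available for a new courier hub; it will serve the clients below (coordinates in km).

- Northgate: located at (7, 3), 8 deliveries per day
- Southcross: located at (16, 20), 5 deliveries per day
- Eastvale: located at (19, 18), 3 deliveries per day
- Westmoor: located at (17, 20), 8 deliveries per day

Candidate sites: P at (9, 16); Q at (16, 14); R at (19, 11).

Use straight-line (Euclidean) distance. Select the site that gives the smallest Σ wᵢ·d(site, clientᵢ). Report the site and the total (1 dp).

Q, total 207.4 km

Total weighted distance at each candidate:
  P (9, 16): total = 247.7
  Q (16, 14): total = 207.4
  R (19, 11): total = 257.6
Minimum is at Q with total 207.4 km.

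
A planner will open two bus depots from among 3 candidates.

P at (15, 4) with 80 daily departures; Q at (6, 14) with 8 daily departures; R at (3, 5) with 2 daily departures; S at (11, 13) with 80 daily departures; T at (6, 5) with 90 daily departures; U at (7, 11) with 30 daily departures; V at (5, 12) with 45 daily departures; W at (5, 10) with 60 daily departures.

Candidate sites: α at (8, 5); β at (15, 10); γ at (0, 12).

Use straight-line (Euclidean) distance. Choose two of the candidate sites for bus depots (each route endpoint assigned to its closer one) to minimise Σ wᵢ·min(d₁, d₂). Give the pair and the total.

Evaluate every pair (each demand assigned to the nearer of the two):
  {α, β}: total = 2018.8
  {α, γ}: total = 2220.4
  {β, γ}: total = 2535.8
Best pair: {α, β} with total 2018.8.

{α, β}, total 2018.8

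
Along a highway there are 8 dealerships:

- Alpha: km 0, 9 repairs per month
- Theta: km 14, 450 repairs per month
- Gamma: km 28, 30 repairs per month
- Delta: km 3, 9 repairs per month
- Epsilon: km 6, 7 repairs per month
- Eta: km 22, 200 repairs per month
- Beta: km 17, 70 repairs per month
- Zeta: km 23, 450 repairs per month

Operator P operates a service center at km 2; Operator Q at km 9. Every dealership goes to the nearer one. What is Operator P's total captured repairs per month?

The indifferent point is the midpoint (2+9)/2 = 5.5; dealerships left of it (closer to Operator P at 2) go to Operator P, those right go to Operator Q.
  Alpha at 0 (w=9) → Operator P
  Delta at 3 (w=9) → Operator P
  Epsilon at 6 (w=7) → Operator Q
  Theta at 14 (w=450) → Operator Q
  Beta at 17 (w=70) → Operator Q
  Eta at 22 (w=200) → Operator Q
  Zeta at 23 (w=450) → Operator Q
  Gamma at 28 (w=30) → Operator Q
Operator P captures 18; Operator Q captures 1207.

18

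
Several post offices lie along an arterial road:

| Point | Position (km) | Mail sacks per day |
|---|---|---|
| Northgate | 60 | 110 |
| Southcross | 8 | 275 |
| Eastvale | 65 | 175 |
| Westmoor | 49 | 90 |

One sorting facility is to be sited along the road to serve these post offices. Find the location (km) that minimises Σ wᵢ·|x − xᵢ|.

x = 49

For a sum of weighted absolute distances on a line, the optimum is the weighted median (not the mean). Total weight W = 650; half-weight = 325.
Sort by position and accumulate weight:
  km 8 (Southcross, w=275) → cum 275
  km 49 (Westmoor, w=90) → cum 365  ≥ 325 → median here
  km 60 (Northgate, w=110) → cum 475
  km 65 (Eastvale, w=175) → cum 650
Optimal location: km 49.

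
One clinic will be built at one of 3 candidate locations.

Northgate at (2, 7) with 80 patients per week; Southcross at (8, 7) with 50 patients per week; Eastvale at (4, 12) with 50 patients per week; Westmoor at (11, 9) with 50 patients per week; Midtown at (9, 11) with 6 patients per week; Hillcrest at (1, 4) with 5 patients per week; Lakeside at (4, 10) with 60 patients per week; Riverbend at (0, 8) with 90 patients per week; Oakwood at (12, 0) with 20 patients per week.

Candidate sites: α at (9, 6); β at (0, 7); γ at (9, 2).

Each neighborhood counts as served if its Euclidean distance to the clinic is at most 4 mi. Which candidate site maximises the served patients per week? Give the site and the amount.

β, covering 175

Coverage radius r = 4 mi; a point is covered iff (Δx)²+(Δy)² ≤ 4² = 16.
  α (9, 6): covers {Southcross, Westmoor} → 100
  β (0, 7): covers {Northgate, Hillcrest, Riverbend} → 175
  γ (9, 2): covers {Oakwood} → 20
Maximum coverage at β: 175 patients per week.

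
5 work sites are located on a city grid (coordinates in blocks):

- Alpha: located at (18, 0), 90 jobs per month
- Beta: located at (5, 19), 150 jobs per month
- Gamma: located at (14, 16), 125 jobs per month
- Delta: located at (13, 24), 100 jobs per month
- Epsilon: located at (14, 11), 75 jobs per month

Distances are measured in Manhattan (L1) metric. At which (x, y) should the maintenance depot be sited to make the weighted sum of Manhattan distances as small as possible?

(14, 16)

Manhattan distance separates: Σwᵢ(|x−xᵢ|+|y−yᵢ|) = Σwᵢ|x−xᵢ| + Σwᵢ|y−yᵢ|, so x and y are optimised independently as 1-D weighted medians.
Total weight W = 540; half = 270.
x-coordinate, sorted with cumulative weight:
  x=5 (Beta, w=150) cum 150
  x=13 (Delta, w=100) cum 250
  x=14 (Gamma, w=125) cum 375  ← median
  x=14 (Epsilon, w=75) cum 450
  x=18 (Alpha, w=90) cum 540
⇒ x* = 14
y-coordinate, sorted with cumulative weight:
  y=0 (Alpha, w=90) cum 90
  y=11 (Epsilon, w=75) cum 165
  y=16 (Gamma, w=125) cum 290  ← median
  y=19 (Beta, w=150) cum 440
  y=24 (Delta, w=100) cum 540
⇒ y* = 16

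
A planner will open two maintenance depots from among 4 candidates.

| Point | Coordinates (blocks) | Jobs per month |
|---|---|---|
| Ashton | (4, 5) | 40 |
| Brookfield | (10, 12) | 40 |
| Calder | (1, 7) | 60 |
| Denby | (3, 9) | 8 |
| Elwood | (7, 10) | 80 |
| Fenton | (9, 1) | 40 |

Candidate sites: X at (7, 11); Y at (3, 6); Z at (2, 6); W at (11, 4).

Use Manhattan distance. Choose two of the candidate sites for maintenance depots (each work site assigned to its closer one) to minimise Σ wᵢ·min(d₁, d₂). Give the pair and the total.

Evaluate every pair (each demand assigned to the nearer of the two):
  {X, Y}: total = 964
  {X, Z}: total = 992
  {X, W}: total = 1408
  {Y, W}: total = 1484
  {Z, W}: total = 1552
  {Y, Z}: total = 1824
Best pair: {X, Y} with total 964.

{X, Y}, total 964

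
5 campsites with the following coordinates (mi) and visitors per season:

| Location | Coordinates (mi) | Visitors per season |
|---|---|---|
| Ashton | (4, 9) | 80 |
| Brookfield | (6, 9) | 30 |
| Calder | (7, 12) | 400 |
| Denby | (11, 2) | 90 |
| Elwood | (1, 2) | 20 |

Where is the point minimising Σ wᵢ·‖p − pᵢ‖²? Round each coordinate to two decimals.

(6.95, 9.69)

The minimiser of Σwᵢ‖p−pᵢ‖² is the weighted centroid p* = (Σwᵢpᵢ)/(Σwᵢ).
Σwᵢ = 620.
Σwᵢxᵢ = 80·4 + 30·6 + 400·7 + 90·11 + 20·1 = 4310.
Σwᵢyᵢ = 80·9 + 30·9 + 400·12 + 90·2 + 20·2 = 6010.
x* = 4310/620 = 6.95, y* = 6010/620 = 9.69.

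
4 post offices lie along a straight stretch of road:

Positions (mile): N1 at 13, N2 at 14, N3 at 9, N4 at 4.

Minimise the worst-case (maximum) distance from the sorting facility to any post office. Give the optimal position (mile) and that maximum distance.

The 1-center on a line is the midpoint of the two extreme points: leftmost at 4, rightmost at 14.
Optimal location = (4 + 14)/2 = 9; maximum distance = (14 − 4)/2 = 5.

location 9, max distance 5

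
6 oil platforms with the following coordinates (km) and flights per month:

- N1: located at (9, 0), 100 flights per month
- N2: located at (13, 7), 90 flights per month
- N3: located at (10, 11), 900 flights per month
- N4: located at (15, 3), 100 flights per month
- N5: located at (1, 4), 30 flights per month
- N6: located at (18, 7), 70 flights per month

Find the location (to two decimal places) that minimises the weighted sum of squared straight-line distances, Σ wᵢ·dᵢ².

The minimiser of Σwᵢ‖p−pᵢ‖² is the weighted centroid p* = (Σwᵢpᵢ)/(Σwᵢ).
Σwᵢ = 1290.
Σwᵢxᵢ = 100·9 + 90·13 + 900·10 + 100·15 + 30·1 + 70·18 = 13860.
Σwᵢyᵢ = 100·0 + 90·7 + 900·11 + 100·3 + 30·4 + 70·7 = 11440.
x* = 13860/1290 = 10.74, y* = 11440/1290 = 8.87.

(10.74, 8.87)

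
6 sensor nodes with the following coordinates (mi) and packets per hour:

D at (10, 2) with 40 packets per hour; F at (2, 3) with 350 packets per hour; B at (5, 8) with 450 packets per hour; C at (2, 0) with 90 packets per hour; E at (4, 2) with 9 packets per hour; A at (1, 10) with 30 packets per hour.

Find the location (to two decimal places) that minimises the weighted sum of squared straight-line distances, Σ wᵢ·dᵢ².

The minimiser of Σwᵢ‖p−pᵢ‖² is the weighted centroid p* = (Σwᵢpᵢ)/(Σwᵢ).
Σwᵢ = 969.
Σwᵢxᵢ = 40·10 + 350·2 + 450·5 + 90·2 + 9·4 + 30·1 = 3596.
Σwᵢyᵢ = 40·2 + 350·3 + 450·8 + 90·0 + 9·2 + 30·10 = 5048.
x* = 3596/969 = 3.71, y* = 5048/969 = 5.21.

(3.71, 5.21)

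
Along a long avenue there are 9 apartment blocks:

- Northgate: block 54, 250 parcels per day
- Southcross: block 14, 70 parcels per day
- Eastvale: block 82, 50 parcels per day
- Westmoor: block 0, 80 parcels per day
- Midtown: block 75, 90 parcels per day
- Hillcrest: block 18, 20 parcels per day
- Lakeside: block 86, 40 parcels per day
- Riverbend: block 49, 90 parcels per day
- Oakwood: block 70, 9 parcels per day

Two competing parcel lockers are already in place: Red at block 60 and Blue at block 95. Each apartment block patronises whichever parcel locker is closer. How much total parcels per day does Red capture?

The indifferent point is the midpoint (60+95)/2 = 77.5; apartment blocks left of it (closer to Red at 60) go to Red, those right go to Blue.
  Westmoor at 0 (w=80) → Red
  Southcross at 14 (w=70) → Red
  Hillcrest at 18 (w=20) → Red
  Riverbend at 49 (w=90) → Red
  Northgate at 54 (w=250) → Red
  Oakwood at 70 (w=9) → Red
  Midtown at 75 (w=90) → Red
  Eastvale at 82 (w=50) → Blue
  Lakeside at 86 (w=40) → Blue
Red captures 609; Blue captures 90.

609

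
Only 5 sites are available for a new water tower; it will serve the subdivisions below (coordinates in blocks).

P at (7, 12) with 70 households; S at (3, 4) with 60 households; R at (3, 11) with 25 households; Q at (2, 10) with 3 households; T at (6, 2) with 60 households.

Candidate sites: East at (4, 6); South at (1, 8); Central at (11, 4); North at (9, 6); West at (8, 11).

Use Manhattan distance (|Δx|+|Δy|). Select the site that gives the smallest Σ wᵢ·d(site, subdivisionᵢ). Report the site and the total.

Total weighted distance at each candidate:
  East (4, 6): total = 1338
  South (1, 8): total = 1854
  Central (11, 4): total = 2160
  North (9, 6): total = 1768
  West (8, 11): total = 1666
Minimum is at East with total 1338 blocks.

East, total 1338 blocks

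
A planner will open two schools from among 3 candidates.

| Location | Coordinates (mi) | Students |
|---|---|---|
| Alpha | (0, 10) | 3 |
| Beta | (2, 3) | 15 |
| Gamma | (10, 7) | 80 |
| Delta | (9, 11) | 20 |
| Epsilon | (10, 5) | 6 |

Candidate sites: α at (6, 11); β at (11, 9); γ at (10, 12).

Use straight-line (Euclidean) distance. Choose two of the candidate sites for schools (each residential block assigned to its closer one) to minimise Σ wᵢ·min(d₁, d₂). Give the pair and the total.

{α, β}, total 412.6

Evaluate every pair (each demand assigned to the nearer of the two):
  {α, β}: total = 412.6
  {β, γ}: total = 424.8
  {α, γ}: total = 622.7
Best pair: {α, β} with total 412.6.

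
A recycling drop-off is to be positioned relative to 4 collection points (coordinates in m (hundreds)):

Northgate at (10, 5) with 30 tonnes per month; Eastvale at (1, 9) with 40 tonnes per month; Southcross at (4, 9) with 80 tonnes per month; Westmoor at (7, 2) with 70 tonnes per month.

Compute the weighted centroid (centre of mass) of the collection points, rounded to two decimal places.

The minimiser of Σwᵢ‖p−pᵢ‖² is the weighted centroid p* = (Σwᵢpᵢ)/(Σwᵢ).
Σwᵢ = 220.
Σwᵢxᵢ = 30·10 + 40·1 + 80·4 + 70·7 = 1150.
Σwᵢyᵢ = 30·5 + 40·9 + 80·9 + 70·2 = 1370.
x* = 1150/220 = 5.23, y* = 1370/220 = 6.23.

(5.23, 6.23)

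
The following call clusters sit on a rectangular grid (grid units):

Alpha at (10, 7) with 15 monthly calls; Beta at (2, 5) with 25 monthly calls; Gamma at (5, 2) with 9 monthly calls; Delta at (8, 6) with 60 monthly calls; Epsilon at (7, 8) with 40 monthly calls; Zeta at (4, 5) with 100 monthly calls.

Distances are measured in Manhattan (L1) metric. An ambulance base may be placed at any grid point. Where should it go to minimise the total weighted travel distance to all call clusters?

(4, 5)

Manhattan distance separates: Σwᵢ(|x−xᵢ|+|y−yᵢ|) = Σwᵢ|x−xᵢ| + Σwᵢ|y−yᵢ|, so x and y are optimised independently as 1-D weighted medians.
Total weight W = 249; half = 124.5.
x-coordinate, sorted with cumulative weight:
  x=2 (Beta, w=25) cum 25
  x=4 (Zeta, w=100) cum 125  ← median
  x=5 (Gamma, w=9) cum 134
  x=7 (Epsilon, w=40) cum 174
  x=8 (Delta, w=60) cum 234
  x=10 (Alpha, w=15) cum 249
⇒ x* = 4
y-coordinate, sorted with cumulative weight:
  y=2 (Gamma, w=9) cum 9
  y=5 (Beta, w=25) cum 34
  y=5 (Zeta, w=100) cum 134  ← median
  y=6 (Delta, w=60) cum 194
  y=7 (Alpha, w=15) cum 209
  y=8 (Epsilon, w=40) cum 249
⇒ y* = 5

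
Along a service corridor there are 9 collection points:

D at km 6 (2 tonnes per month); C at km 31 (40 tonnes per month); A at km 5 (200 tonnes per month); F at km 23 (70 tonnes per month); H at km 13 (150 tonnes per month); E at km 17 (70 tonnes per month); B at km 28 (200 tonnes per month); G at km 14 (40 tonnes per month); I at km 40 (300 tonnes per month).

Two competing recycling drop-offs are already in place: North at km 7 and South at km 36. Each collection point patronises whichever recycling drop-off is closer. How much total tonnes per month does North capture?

462

The indifferent point is the midpoint (7+36)/2 = 21.5; collection points left of it (closer to North at 7) go to North, those right go to South.
  A at 5 (w=200) → North
  D at 6 (w=2) → North
  H at 13 (w=150) → North
  G at 14 (w=40) → North
  E at 17 (w=70) → North
  F at 23 (w=70) → South
  B at 28 (w=200) → South
  C at 31 (w=40) → South
  I at 40 (w=300) → South
North captures 462; South captures 610.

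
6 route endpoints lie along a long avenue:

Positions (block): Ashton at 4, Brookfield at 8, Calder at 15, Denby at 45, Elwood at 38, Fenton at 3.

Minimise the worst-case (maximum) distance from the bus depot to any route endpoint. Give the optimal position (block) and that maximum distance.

The 1-center on a line is the midpoint of the two extreme points: leftmost at 3, rightmost at 45.
Optimal location = (3 + 45)/2 = 24; maximum distance = (45 − 3)/2 = 21.

location 24, max distance 21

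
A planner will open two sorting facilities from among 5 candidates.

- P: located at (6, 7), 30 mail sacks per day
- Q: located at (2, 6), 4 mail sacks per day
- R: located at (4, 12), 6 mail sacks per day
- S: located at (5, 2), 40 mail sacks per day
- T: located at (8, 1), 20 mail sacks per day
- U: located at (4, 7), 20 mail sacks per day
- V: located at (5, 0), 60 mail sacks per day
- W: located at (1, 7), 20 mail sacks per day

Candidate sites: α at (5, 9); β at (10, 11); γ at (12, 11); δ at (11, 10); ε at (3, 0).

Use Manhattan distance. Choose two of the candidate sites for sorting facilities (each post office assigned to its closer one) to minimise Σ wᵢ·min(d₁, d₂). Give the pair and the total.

{α, ε}, total 718

Evaluate every pair (each demand assigned to the nearer of the two):
  {α, ε}: total = 718
  {β, ε}: total = 1050
  {δ, ε}: total = 1062
  {γ, ε}: total = 1122
  {α, β}: total = 1358
  {α, γ}: total = 1358
  {α, δ}: total = 1358
  {β, γ}: total = 2554
  {β, δ}: total = 2554
  {γ, δ}: total = 2566
Best pair: {α, ε} with total 718.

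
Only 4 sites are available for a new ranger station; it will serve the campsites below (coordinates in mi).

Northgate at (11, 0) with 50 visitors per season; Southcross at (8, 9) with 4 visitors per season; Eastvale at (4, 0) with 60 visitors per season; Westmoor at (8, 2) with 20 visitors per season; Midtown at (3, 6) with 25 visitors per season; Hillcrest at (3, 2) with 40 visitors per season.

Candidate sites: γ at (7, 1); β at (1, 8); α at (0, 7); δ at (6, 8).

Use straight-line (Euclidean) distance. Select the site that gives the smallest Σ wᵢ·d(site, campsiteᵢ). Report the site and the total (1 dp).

γ, total 781.4 mi

Total weighted distance at each candidate:
  γ (7, 1): total = 781.4
  β (1, 8): total = 1689.3
  α (0, 7): total = 1669.6
  δ (6, 8): total = 1460.4
Minimum is at γ with total 781.4 mi.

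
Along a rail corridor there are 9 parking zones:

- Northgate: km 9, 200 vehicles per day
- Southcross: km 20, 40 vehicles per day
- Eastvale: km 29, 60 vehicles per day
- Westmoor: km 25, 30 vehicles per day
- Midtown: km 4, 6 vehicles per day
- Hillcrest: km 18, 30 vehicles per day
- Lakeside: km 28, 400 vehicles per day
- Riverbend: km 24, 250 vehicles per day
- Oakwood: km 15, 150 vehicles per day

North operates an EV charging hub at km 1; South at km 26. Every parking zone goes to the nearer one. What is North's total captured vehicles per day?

The indifferent point is the midpoint (1+26)/2 = 13.5; parking zones left of it (closer to North at 1) go to North, those right go to South.
  Midtown at 4 (w=6) → North
  Northgate at 9 (w=200) → North
  Oakwood at 15 (w=150) → South
  Hillcrest at 18 (w=30) → South
  Southcross at 20 (w=40) → South
  Riverbend at 24 (w=250) → South
  Westmoor at 25 (w=30) → South
  Lakeside at 28 (w=400) → South
  Eastvale at 29 (w=60) → South
North captures 206; South captures 960.

206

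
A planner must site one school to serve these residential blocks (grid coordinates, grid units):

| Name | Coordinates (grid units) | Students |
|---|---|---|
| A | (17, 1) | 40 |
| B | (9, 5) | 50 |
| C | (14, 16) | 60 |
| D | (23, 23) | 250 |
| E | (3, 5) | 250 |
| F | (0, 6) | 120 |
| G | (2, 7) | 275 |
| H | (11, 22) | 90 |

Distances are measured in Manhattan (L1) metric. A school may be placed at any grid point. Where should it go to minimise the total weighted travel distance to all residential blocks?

(3, 7)

Manhattan distance separates: Σwᵢ(|x−xᵢ|+|y−yᵢ|) = Σwᵢ|x−xᵢ| + Σwᵢ|y−yᵢ|, so x and y are optimised independently as 1-D weighted medians.
Total weight W = 1135; half = 567.5.
x-coordinate, sorted with cumulative weight:
  x=0 (F, w=120) cum 120
  x=2 (G, w=275) cum 395
  x=3 (E, w=250) cum 645  ← median
  x=9 (B, w=50) cum 695
  x=11 (H, w=90) cum 785
  x=14 (C, w=60) cum 845
  x=17 (A, w=40) cum 885
  x=23 (D, w=250) cum 1135
⇒ x* = 3
y-coordinate, sorted with cumulative weight:
  y=1 (A, w=40) cum 40
  y=5 (B, w=50) cum 90
  y=5 (E, w=250) cum 340
  y=6 (F, w=120) cum 460
  y=7 (G, w=275) cum 735  ← median
  y=16 (C, w=60) cum 795
  y=22 (H, w=90) cum 885
  y=23 (D, w=250) cum 1135
⇒ y* = 7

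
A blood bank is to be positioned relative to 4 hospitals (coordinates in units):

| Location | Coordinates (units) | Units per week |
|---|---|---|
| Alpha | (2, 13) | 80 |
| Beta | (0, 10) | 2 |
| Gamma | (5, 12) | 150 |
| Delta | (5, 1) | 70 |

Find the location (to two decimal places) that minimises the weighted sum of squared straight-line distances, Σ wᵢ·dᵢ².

(4.17, 9.70)

The minimiser of Σwᵢ‖p−pᵢ‖² is the weighted centroid p* = (Σwᵢpᵢ)/(Σwᵢ).
Σwᵢ = 302.
Σwᵢxᵢ = 80·2 + 2·0 + 150·5 + 70·5 = 1260.
Σwᵢyᵢ = 80·13 + 2·10 + 150·12 + 70·1 = 2930.
x* = 1260/302 = 4.17, y* = 2930/302 = 9.70.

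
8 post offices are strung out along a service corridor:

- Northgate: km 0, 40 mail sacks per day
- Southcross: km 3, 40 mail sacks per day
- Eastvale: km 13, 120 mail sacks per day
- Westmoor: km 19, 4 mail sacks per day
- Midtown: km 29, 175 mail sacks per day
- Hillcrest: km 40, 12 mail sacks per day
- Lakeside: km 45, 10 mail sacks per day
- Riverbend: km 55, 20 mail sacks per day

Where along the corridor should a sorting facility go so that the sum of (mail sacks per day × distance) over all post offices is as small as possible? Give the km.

x = 29

For a sum of weighted absolute distances on a line, the optimum is the weighted median (not the mean). Total weight W = 421; half-weight = 210.5.
Sort by position and accumulate weight:
  km 0 (Northgate, w=40) → cum 40
  km 3 (Southcross, w=40) → cum 80
  km 13 (Eastvale, w=120) → cum 200
  km 19 (Westmoor, w=4) → cum 204
  km 29 (Midtown, w=175) → cum 379  ≥ 210.5 → median here
  km 40 (Hillcrest, w=12) → cum 391
  km 45 (Lakeside, w=10) → cum 401
  km 55 (Riverbend, w=20) → cum 421
Optimal location: km 29.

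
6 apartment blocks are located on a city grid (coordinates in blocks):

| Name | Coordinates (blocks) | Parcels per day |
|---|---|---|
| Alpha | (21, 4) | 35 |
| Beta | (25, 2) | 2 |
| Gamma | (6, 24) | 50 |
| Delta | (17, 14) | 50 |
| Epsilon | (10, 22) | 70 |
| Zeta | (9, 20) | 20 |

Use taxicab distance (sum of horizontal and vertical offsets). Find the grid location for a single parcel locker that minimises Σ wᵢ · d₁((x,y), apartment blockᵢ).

(10, 22)

Manhattan distance separates: Σwᵢ(|x−xᵢ|+|y−yᵢ|) = Σwᵢ|x−xᵢ| + Σwᵢ|y−yᵢ|, so x and y are optimised independently as 1-D weighted medians.
Total weight W = 227; half = 113.5.
x-coordinate, sorted with cumulative weight:
  x=6 (Gamma, w=50) cum 50
  x=9 (Zeta, w=20) cum 70
  x=10 (Epsilon, w=70) cum 140  ← median
  x=17 (Delta, w=50) cum 190
  x=21 (Alpha, w=35) cum 225
  x=25 (Beta, w=2) cum 227
⇒ x* = 10
y-coordinate, sorted with cumulative weight:
  y=2 (Beta, w=2) cum 2
  y=4 (Alpha, w=35) cum 37
  y=14 (Delta, w=50) cum 87
  y=20 (Zeta, w=20) cum 107
  y=22 (Epsilon, w=70) cum 177  ← median
  y=24 (Gamma, w=50) cum 227
⇒ y* = 22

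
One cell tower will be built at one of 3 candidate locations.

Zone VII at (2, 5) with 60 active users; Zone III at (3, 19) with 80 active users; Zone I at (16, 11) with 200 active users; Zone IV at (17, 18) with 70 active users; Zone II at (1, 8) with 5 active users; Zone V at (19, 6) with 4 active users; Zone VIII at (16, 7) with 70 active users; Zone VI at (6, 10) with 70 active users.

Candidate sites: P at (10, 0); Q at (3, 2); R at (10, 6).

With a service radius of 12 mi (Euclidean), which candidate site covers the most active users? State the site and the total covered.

Coverage radius r = 12 mi; a point is covered iff (Δx)²+(Δy)² ≤ 12² = 144.
  P (10, 0): covers {Zone VII, Zone V, Zone VIII, Zone VI} → 204
  Q (3, 2): covers {Zone VII, Zone II, Zone VI} → 135
  R (10, 6): covers {Zone VII, Zone I, Zone II, Zone V, Zone VIII, Zone VI} → 409
Maximum coverage at R: 409 active users.

R, covering 409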